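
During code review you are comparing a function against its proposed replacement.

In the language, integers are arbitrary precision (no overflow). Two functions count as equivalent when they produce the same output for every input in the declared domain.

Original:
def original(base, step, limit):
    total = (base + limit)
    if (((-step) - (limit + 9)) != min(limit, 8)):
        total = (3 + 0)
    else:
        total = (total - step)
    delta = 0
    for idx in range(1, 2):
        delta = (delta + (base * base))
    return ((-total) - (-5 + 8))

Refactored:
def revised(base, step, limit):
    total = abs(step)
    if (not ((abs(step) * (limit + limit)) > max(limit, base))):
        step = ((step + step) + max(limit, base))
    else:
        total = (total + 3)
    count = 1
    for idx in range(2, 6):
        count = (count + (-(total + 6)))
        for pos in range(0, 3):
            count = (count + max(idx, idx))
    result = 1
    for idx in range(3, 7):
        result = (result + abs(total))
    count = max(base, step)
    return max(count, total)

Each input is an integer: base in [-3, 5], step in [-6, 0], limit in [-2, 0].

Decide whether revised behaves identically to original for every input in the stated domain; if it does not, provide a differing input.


There is a counterexample at base=-3, step=-6, limit=-2: -6 on one side, 6 on the other.
original: total becomes -5; next (((-step) - (limit + 9)) != min(limit, 8)) evaluates to true; next total becomes 3; next delta becomes 0; next at idx=1:; next delta becomes 9; next final value -6
revised: total becomes 6; next (not ((abs(step) * (limit + limit)) > max(limit, base))) evaluates to true; next step becomes -14; next count becomes 1; next at idx=2:; next count becomes -11; next at pos=0:; next count becomes -9; next at pos=1:; next count becomes -7; next at pos=2:; next count becomes -5; next at idx=3:; next count becomes -17; next at pos=0:; next count becomes -14; next at pos=1:; next count becomes -11; next at pos=2:; next count becomes -8; next at idx=4:; next count becomes -20; next at pos=0:; next count becomes -16; next at pos=1:; next count becomes -12; next at pos=2:; next count becomes -8; next at idx=5:; next count becomes -20; next at pos=0:; next count becomes -15; next at pos=1:; next count becomes -10; next at pos=2:; next count becomes -5; next result becomes 1; next at idx=3:; next result becomes 7; next at idx=4:; next result becomes 13; next at idx=5:; next result becomes 19; next at idx=6:; next result becomes 25; next count becomes -3; next final value 6
verdict: not equivalent; witness: base=-3, step=-6, limit=-2


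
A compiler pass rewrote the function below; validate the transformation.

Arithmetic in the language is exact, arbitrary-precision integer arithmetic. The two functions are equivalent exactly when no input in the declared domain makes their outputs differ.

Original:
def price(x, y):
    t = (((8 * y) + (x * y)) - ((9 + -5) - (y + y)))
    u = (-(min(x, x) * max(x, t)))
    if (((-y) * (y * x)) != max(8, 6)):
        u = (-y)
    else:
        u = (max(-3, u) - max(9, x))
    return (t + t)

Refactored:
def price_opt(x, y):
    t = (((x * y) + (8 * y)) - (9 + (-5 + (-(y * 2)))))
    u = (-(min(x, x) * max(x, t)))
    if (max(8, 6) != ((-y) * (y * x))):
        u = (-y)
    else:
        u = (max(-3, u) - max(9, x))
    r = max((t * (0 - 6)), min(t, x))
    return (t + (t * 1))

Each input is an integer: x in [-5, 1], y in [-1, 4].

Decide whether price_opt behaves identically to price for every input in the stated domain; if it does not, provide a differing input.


This is a faithful refactor — local variable names differ, arithmetic usage differs, constant usage differs, min/max/abs usage differs, statement counts differ, but the computed results match everywhere.
As a probe, take x=-5, y=0: price runs t := -4 | u := -20 | (((-y) * (y * x)) != max(8, 6)): true | u := 0 | result -8; price_opt runs t := -4 | u := -20 | (max(8, 6) != ((-y) * (y * x))): true | u := 0 | r := 24 | result -8; both end at -8.
Sweeping the whole domain (42 inputs) finds no disagreement.
verdict: equivalent


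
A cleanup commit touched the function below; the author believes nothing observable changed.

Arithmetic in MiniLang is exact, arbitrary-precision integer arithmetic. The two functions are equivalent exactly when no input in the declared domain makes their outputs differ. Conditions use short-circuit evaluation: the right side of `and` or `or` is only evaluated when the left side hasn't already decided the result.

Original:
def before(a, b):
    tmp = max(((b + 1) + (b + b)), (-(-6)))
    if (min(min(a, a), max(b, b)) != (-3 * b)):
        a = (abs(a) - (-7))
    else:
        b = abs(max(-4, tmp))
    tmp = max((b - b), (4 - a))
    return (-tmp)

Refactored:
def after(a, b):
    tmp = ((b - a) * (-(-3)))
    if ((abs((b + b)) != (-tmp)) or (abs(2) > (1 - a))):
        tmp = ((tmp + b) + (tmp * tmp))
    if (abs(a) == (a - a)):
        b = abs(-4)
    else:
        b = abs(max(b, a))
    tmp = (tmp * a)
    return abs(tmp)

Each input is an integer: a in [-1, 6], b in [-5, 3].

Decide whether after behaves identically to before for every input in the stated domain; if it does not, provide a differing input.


At a=-1, b=-5: before gives 0, after gives 127.
verdict: not equivalent; witness: a=-1, b=-5


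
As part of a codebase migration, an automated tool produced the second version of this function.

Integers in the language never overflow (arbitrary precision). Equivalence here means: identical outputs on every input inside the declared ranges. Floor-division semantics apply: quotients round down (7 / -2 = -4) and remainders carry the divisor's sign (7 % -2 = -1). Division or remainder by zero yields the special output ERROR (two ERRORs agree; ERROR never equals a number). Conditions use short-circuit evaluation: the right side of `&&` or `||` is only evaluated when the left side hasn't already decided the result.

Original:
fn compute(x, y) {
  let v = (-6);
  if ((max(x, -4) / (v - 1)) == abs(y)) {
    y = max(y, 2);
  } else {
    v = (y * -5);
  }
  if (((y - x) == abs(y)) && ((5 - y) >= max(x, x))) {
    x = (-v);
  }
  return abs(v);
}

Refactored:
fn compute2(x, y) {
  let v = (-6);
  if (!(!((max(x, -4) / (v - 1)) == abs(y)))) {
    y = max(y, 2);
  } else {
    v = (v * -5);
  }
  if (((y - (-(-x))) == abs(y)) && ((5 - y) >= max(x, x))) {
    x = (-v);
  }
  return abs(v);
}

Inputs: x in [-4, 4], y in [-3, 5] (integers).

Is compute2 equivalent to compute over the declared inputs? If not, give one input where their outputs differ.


Take x=-4, y=-3.
compute: v becomes -6; next ((max(x, -4) / (v - 1)) == abs(y)) evaluates to false; next v becomes 15; next (((y - x) == abs(y)) && ((5 - y) >= max(x, x))) evaluates to false; next final value 15
compute2: v becomes -6; next (!(!((max(x, -4) / (v - 1)) == abs(y)))) evaluates to false; next v becomes 30; next (((y - (-(-x))) == abs(y)) && ((5 - y) >= max(x, x))) evaluates to false; next final value 30
15 != 30, so the rewrite changes behavior.
verdict: not equivalent; witness: x=-4, y=-3


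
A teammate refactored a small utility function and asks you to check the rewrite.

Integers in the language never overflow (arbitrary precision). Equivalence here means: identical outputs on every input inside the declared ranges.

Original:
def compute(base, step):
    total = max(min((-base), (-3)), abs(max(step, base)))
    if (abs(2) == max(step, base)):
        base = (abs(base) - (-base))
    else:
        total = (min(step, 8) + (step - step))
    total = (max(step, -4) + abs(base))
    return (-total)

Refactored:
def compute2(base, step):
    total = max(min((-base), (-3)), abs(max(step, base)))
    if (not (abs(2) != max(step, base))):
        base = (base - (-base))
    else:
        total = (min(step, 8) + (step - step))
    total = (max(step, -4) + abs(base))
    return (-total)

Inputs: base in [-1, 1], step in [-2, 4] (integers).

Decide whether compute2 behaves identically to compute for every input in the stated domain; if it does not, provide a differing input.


The rewrite breaks on base=-1, step=2, where the results are -2 and -4.
compute: total := 2 | (abs(2) == max(step, base)): true | base := 0 | total := 2 | result -2
compute2: total := 2 | (not (abs(2) != max(step, base))): true | base := -2 | total := 4 | result -4
verdict: not equivalent; witness: base=-1, step=2


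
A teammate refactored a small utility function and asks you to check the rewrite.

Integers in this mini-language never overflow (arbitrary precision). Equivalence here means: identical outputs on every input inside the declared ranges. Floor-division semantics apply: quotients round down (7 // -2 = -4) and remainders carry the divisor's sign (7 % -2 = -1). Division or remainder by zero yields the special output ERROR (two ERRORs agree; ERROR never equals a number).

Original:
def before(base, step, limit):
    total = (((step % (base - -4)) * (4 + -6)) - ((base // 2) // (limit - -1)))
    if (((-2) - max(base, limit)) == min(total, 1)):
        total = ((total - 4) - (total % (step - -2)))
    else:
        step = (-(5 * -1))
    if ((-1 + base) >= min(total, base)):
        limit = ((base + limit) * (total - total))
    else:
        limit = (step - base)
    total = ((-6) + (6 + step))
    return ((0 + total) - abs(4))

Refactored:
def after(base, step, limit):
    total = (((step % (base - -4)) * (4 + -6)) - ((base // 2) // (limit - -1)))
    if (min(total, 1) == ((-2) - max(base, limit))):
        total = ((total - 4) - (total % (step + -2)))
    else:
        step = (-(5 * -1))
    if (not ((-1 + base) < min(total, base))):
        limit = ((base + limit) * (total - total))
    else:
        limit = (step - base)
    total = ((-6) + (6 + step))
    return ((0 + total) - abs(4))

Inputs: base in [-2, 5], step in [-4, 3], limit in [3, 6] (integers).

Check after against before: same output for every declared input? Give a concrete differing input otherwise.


At base=1, step=-2, limit=4: before gives ERROR, after gives -6.
verdict: not equivalent; witness: base=1, step=-2, limit=4


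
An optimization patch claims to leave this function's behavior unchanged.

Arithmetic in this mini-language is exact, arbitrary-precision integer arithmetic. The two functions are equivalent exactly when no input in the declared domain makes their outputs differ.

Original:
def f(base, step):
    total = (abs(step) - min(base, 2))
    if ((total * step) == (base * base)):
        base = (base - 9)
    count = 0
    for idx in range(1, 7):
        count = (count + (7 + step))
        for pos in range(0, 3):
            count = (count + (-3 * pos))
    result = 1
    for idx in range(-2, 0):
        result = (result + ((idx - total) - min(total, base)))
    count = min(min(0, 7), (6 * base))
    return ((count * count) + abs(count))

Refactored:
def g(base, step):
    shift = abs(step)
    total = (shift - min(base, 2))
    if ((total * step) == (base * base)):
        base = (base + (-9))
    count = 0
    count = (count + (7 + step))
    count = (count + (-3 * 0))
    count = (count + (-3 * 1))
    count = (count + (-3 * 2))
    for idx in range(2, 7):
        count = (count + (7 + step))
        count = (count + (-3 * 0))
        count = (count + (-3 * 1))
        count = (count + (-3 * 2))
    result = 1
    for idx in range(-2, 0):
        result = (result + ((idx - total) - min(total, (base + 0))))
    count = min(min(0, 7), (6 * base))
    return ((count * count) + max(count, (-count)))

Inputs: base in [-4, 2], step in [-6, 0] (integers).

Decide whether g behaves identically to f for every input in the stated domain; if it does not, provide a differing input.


Equivalent — the differences include loop structure differs, and local variable names differ, and statement counts differ, and constant usage differs, and min/max/abs usage differs, and arithmetic usage differs, yet no declared input distinguishes the two.
As a probe, take base=-2, step=-1: f runs total=3, then ((total * step) == (base * base)) is false, then count=0, then (idx=1), then count=6, then (pos=0), then count=6, then (pos=1), then count=3, then (pos=2), then count=-3, then (idx=2), then count=3, then (pos=0), then count=3, then (pos=1), then count=0, then (pos=2), then count=-6, then (idx=3), then count=0, then (pos=0), then count=0, then (pos=1), then count=-3, then (pos=2), then count=-9, then (idx=4), then count=-3, then (pos=0), then count=-3, then (pos=1), then count=-6, then (pos=2), then count=-12, then (idx=5), then count=-6, then (pos=0), then count=-6, then (pos=1), then count=-9, then (pos=2), then count=-15, then (idx=6), then count=-9, then (pos=0), then count=-9, then (pos=1), then count=-12, then (pos=2), then count=-18, then result=1, then (idx=-2), then result=-2, then (idx=-1), then result=-4, then count=-12, then returns 156; g runs shift=1, then total=3, then ((total * step) == (base * base)) is false, then count=0, then count=6, then count=6, then count=3, then count=-3, then (idx=2), then count=3, then count=3, then count=0, then count=-6, then (idx=3), then count=0, then count=0, then count=-3, then count=-9, then (idx=4), then count=-3, then count=-3, then count=-6, then count=-12, then (idx=5), then count=-6, then count=-6, then count=-9, then count=-15, then (idx=6), then count=-9, then count=-9, then count=-12, then count=-18, then result=1, then (idx=-2), then result=-2, then (idx=-1), then result=-4, then count=-12, then returns 156; both end at 156.
Sweeping the whole domain (49 inputs) finds no disagreement.
verdict: equivalent


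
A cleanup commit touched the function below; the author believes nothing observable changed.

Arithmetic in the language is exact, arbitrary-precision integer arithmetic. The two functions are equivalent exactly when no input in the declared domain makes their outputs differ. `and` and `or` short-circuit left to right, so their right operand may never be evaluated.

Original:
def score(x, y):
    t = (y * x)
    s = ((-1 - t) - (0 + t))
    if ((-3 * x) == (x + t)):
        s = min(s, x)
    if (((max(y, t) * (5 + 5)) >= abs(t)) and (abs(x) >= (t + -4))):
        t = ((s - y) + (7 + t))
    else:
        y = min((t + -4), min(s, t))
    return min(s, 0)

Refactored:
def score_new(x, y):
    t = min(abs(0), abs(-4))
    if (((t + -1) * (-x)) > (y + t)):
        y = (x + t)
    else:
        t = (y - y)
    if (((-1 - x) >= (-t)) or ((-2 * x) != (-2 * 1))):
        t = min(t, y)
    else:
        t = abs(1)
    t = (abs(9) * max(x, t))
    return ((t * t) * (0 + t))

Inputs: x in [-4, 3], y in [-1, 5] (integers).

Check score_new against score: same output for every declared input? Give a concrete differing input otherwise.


These are not equivalent — on x=-4, y=-1 the outputs split (-9 vs -729).
score: t becomes 4; next s becomes -9; next ((-3 * x) == (x + t)) evaluates to false; next (((max(y, t) * (5 + 5)) >= abs(t)) and (abs(x) >= (t + -4))) evaluates to true; next t becomes 3; next final value -9
score_new: t becomes 0; next (((t + -1) * (-x)) > (y + t)) evaluates to false; next t becomes 0; next (((-1 - x) >= (-t)) or ((-2 * x) != (-2 * 1))) evaluates to true; next t becomes -1; next t becomes -9; next final value -729
verdict: not equivalent; witness: x=-4, y=-1


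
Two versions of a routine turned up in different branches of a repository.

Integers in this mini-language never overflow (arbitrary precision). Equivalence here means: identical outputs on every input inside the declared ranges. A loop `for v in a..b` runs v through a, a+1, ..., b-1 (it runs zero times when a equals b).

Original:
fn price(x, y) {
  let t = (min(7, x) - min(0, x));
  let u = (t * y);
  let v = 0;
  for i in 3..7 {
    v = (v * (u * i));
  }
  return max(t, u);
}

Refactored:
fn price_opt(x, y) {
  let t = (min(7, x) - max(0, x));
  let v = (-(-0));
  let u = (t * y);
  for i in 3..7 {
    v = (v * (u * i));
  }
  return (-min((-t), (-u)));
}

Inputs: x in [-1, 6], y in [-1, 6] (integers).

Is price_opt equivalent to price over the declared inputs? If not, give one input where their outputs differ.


Evaluate both at x=-1, y=-1.
price: t=0, then u=0, then v=0, then (i=3), then v=0, then (i=4), then v=0, then (i=5), then v=0, then (i=6), then v=0, then returns 0
price_opt: t=-1, then v=0, then u=1, then (i=3), then v=0, then (i=4), then v=0, then (i=5), then v=0, then (i=6), then v=0, then returns 1
0 and 1 differ, so these are not the same function on this domain.
verdict: not equivalent; witness: x=-1, y=-1


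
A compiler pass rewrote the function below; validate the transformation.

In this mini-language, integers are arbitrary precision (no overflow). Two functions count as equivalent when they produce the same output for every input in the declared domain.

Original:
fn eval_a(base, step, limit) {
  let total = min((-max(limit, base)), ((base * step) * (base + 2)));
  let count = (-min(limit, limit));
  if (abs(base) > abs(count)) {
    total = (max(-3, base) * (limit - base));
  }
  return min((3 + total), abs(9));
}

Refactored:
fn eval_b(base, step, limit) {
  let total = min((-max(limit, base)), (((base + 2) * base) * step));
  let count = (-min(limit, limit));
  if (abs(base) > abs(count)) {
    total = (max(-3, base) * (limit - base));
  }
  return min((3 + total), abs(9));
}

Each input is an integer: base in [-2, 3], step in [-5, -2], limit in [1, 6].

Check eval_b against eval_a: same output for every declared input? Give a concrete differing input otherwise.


Although same computation, different form, 144/144 inputs agree.
verdict: equivalent


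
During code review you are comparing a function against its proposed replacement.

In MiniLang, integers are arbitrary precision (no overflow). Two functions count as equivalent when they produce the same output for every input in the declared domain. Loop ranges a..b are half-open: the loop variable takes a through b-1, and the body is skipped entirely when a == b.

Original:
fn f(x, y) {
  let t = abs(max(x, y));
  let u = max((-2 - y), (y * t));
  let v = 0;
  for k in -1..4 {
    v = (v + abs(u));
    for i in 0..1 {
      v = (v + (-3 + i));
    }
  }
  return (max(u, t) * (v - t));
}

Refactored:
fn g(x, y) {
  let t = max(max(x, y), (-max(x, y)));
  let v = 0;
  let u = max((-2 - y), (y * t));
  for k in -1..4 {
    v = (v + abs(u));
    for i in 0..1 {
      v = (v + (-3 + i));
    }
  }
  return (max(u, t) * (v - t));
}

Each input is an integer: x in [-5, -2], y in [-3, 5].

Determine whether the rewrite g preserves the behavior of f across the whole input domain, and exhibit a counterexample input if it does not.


Side by side, the visible changes include: min/max/abs usage differs.
As a probe, take x=-4, y=-1: f runs t = 1; u = -1; v = 0; [k=-1]; v = 1; [i=0]; v = -2; [k=0]; v = -1; [i=0]; v = -4; [k=1]; v = -3; [i=0]; v = -6; [k=2]; v = -5; [i=0]; v = -8; [k=3]; v = -7; [i=0]; v = -10; return -11; g runs t = 1; v = 0; u = -1; [k=-1]; v = 1; [i=0]; v = -2; [k=0]; v = -1; [i=0]; v = -4; [k=1]; v = -3; [i=0]; v = -6; [k=2]; v = -5; [i=0]; v = -8; [k=3]; v = -7; [i=0]; v = -10; return -11; both end at -11.
An exhaustive pass over the 36 declared inputs shows identical outputs.
verdict: equivalent


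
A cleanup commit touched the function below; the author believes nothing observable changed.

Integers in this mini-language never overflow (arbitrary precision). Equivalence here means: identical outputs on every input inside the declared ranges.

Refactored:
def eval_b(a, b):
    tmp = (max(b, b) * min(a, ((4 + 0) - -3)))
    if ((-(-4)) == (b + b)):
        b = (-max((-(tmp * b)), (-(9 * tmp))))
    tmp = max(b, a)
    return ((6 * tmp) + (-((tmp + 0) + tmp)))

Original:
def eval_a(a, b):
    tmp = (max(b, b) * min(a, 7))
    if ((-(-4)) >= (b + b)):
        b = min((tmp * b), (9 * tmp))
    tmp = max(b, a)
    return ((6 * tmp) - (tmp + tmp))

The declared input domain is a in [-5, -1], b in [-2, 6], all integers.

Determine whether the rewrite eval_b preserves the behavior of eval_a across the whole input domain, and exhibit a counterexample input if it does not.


These are not equivalent — on a=-5, b=-2 the outputs split (-20 vs -8).
eval_a: tmp := 10 | ((-(-4)) >= (b + b)): true | b := -20 | tmp := -5 | result -20
eval_b: tmp := 10 | ((-(-4)) == (b + b)): false | tmp := -2 | result -8
verdict: not equivalent; witness: a=-5, b=-2


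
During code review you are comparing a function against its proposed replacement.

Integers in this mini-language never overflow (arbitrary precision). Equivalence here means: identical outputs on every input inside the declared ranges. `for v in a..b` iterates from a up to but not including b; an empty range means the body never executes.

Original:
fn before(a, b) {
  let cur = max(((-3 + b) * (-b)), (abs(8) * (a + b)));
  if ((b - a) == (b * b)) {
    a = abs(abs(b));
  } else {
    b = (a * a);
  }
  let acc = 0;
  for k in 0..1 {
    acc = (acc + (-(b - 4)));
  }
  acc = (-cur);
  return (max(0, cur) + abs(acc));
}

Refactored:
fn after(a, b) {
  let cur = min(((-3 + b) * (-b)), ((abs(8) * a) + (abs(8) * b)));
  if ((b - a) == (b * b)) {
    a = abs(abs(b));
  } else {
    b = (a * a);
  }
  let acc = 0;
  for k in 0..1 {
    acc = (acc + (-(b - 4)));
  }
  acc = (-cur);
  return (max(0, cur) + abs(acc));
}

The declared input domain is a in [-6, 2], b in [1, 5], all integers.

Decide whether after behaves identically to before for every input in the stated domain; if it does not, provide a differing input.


Run the pair on a=-6, b=1.
before: cur = 2; ((b - a) == (b * b)) -> false; b = 36; acc = 0; [k=0]; acc = -32; acc = -2; return 4
after: cur = -40; ((b - a) == (b * b)) -> false; b = 36; acc = 0; [k=0]; acc = -32; acc = 40; return 40
4 against 40: the behavior changed.
verdict: not equivalent; witness: a=-6, b=1


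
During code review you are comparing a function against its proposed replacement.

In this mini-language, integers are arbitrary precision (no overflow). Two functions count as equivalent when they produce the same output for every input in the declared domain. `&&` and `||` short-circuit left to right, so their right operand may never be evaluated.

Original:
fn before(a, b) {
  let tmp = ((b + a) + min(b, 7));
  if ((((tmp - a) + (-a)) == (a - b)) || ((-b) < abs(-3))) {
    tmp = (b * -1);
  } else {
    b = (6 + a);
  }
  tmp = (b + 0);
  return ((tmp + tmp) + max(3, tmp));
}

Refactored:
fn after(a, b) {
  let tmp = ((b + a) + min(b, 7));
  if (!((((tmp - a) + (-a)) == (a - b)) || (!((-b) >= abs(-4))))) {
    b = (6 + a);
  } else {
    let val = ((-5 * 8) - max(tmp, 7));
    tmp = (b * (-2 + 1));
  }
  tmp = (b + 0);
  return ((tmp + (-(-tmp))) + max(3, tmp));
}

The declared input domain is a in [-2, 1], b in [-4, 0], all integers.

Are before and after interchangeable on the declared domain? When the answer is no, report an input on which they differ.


Take a=-2, b=-3.
before: tmp = -8; ((((tmp - a) + (-a)) == (a - b)) || ((-b) < abs(-3))) -> false; b = 4; tmp = 4; return 12
after: tmp = -8; (!((((tmp - a) + (-a)) == (a - b)) || (!((-b) >= abs(-4))))) -> false; val = -47; tmp = 3; tmp = -3; return -3
12 != -3, so the rewrite changes behavior.
verdict: not equivalent; witness: a=-2, b=-3


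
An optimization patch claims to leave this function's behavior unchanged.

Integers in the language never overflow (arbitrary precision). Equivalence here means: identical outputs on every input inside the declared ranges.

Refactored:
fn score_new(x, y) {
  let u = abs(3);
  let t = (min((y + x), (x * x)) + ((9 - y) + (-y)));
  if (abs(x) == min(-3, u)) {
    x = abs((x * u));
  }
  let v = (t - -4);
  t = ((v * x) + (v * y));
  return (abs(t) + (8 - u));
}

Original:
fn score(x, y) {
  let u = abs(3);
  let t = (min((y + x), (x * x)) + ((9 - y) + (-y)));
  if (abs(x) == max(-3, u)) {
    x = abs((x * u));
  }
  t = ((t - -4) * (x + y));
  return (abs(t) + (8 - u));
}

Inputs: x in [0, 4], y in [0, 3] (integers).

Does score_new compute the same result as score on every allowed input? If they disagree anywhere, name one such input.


x=3, y=0 yields 149 from score but 53 from score_new.
verdict: not equivalent; witness: x=3, y=0


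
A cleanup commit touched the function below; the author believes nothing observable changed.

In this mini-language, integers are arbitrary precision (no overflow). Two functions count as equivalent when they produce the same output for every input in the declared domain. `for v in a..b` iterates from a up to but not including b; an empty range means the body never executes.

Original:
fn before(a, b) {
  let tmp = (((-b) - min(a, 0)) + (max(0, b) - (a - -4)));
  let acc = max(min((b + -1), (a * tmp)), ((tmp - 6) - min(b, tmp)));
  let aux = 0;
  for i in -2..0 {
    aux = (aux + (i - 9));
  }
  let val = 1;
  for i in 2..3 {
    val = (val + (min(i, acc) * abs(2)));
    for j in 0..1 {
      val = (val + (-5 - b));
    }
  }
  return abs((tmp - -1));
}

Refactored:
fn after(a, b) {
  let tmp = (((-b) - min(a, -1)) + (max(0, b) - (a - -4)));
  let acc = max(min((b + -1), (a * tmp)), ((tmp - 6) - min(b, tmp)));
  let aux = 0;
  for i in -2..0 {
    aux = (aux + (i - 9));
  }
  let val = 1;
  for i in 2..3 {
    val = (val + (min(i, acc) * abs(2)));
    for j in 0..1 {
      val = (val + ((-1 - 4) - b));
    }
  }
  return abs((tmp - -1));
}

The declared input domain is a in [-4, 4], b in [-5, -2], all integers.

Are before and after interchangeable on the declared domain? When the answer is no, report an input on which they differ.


a=0, b=-5 yields 2 from before but 3 from after.
verdict: not equivalent; witness: a=0, b=-5


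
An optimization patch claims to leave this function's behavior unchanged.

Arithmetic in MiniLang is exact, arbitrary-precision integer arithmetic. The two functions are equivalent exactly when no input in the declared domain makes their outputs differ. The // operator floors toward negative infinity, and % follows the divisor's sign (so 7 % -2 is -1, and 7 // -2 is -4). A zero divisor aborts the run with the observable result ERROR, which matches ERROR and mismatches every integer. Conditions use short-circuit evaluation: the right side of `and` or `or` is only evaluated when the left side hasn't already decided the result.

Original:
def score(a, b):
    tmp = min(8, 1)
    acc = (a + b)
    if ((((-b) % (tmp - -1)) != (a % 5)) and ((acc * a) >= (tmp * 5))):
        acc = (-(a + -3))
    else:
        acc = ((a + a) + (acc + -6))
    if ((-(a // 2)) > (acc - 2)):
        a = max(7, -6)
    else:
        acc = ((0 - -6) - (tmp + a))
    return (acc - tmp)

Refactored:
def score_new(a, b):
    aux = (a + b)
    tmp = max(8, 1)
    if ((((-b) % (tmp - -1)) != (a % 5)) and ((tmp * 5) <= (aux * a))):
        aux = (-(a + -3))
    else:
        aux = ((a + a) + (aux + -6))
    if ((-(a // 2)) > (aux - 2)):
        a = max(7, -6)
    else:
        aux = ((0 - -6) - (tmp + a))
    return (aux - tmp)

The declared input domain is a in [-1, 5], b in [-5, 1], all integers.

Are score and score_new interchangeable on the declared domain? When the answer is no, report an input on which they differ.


a=-1, b=-5 yields 5 from score but -22 from score_new.
verdict: not equivalent; witness: a=-1, b=-5


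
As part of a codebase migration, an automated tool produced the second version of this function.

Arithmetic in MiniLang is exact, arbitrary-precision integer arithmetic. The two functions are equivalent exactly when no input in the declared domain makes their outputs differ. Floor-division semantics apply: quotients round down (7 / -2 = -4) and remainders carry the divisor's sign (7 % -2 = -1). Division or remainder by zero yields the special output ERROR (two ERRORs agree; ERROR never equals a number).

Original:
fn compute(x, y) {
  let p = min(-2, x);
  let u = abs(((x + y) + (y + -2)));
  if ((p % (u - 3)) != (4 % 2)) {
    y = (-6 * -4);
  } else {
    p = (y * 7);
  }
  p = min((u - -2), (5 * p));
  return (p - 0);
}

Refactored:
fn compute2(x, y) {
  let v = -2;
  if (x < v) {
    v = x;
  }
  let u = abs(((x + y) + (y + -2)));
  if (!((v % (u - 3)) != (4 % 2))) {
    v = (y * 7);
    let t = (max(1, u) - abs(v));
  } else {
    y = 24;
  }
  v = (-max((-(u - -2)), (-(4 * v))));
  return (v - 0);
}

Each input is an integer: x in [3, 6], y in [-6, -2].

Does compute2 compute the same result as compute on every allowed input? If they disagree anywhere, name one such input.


Run the pair on x=3, y=-6.
compute: p = -2; u = 11; ((p % (u - 3)) != (4 % 2)) -> true; y = 24; p = -10; return -10
compute2: v = -2; (x < v) -> false; u = 11; (!((v % (u - 3)) != (4 % 2))) -> false; y = 24; v = -8; return -8
-10 != -8, so the rewrite changes behavior.
verdict: not equivalent; witness: x=3, y=-6


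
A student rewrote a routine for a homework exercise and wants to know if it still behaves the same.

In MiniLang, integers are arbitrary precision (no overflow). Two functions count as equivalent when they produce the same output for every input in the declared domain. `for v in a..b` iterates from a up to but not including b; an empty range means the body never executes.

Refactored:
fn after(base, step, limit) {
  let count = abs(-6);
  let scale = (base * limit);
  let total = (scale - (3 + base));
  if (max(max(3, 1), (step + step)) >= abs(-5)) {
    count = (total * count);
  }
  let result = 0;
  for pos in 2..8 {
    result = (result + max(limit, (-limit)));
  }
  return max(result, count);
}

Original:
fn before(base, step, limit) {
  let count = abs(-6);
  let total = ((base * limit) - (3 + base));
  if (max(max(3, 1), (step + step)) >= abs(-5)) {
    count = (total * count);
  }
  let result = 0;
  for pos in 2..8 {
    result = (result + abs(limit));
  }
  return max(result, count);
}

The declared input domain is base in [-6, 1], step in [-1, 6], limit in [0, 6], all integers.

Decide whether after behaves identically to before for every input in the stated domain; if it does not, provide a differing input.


Behavior is preserved: although statement counts differ; also min/max/abs usage differs; also local variable names differ, the outputs never diverge.
Spot check at base=-5, step=5, limit=0 — before: count = 6; total = 2; (max(max(3, 1), (step + step)) >= abs(-5)) -> true; count = 12; result = 0; [pos=2]; result = 0; [pos=3]; result = 0; [pos=4]; result = 0; [pos=5]; result = 0; [pos=6]; result = 0; [pos=7]; result = 0; return 12. after: count = 6; scale = 0; total = 2; (max(max(3, 1), (step + step)) >= abs(-5)) -> true; count = 12; result = 0; [pos=2]; result = 0; [pos=3]; result = 0; [pos=4]; result = 0; [pos=5]; result = 0; [pos=6]; result = 0; [pos=7]; result = 0; return 12. Both give 12.
An exhaustive pass over the 448 declared inputs shows identical outputs.
verdict: equivalent


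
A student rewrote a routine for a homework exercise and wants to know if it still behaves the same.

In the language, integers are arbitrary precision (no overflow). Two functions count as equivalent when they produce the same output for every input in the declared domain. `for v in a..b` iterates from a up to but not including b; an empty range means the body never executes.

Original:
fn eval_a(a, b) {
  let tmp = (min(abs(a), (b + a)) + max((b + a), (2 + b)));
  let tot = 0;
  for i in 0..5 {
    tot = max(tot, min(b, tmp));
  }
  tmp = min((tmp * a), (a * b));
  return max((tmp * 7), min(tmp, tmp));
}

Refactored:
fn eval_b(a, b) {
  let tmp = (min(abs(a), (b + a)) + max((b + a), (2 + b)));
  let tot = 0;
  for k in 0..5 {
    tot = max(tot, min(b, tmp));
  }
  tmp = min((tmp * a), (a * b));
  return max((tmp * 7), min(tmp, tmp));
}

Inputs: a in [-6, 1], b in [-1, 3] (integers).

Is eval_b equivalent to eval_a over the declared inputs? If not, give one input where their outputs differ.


The two versions differ — the changes include local variable names differ.
Tracing a=-2, b=1: eval_a: tmp := 2 | tot := 0 | iter i=0: | tot := 1 | iter i=1: | tot := 1 | iter i=2: | tot := 1 | iter i=3: | tot := 1 | iter i=4: | tot := 1 | tmp := -4 | result -4 | eval_b: tmp := 2 | tot := 0 | iter k=0: | tot := 1 | iter k=1: | tot := 1 | iter k=2: | tot := 1 | iter k=3: | tot := 1 | iter k=4: | tot := 1 | tmp := -4 | result -4 — matching result -4.
Sweeping the whole domain (40 inputs) finds no disagreement.
verdict: equivalent


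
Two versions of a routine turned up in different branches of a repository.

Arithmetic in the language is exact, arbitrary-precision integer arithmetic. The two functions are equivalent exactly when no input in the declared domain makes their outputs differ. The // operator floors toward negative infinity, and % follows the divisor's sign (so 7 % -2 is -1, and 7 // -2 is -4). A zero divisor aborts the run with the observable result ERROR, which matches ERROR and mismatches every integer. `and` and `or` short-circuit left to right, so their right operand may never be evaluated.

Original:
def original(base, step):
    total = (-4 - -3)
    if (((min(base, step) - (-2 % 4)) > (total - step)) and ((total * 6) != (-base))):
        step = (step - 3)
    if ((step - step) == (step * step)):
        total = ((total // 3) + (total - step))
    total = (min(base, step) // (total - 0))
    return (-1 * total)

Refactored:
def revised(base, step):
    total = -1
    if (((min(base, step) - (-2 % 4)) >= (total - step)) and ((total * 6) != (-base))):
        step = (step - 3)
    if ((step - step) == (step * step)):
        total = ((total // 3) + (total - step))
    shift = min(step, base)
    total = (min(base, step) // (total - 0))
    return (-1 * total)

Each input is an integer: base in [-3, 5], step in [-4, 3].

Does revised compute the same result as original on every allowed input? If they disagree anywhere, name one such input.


Run the pair on base=-2, step=3.
original: total := -1 | (((min(base, step) - (-2 % 4)) > (total - step)) and ((total * 6) != (-base))): false | ((step - step) == (step * step)): false | total := 2 | result -2
revised: total := -1 | (((min(base, step) - (-2 % 4)) >= (total - step)) and ((total * 6) != (-base))): true | step := 0 | ((step - step) == (step * step)): true | total := -2 | shift := -2 | total := 1 | result -1
-2 and -1 differ, so these are not the same function on this domain.
verdict: not equivalent; witness: base=-2, step=3


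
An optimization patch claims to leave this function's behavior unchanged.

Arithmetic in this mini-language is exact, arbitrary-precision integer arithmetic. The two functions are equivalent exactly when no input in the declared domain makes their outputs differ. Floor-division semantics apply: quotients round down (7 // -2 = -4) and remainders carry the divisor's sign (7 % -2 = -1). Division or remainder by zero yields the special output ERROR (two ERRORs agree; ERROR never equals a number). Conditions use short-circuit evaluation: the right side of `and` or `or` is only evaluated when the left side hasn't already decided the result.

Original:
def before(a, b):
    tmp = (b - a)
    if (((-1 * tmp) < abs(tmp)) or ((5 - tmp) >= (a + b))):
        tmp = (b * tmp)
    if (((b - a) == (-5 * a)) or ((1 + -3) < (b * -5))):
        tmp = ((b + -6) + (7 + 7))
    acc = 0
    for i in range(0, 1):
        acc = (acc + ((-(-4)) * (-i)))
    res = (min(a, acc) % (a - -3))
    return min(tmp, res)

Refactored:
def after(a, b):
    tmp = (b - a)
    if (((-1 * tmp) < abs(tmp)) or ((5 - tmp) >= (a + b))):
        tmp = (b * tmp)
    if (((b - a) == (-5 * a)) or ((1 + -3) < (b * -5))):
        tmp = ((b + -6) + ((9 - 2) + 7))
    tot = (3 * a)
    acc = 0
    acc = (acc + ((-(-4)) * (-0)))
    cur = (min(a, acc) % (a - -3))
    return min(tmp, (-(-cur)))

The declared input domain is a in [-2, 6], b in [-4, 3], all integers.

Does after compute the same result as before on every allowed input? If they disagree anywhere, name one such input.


The two are interchangeable: loop structure differs, arithmetic usage differs, local variable names differ, constant usage differs, and every declared input agrees.
As a probe, take a=-2, b=-3: before runs tmp becomes -1; next (((-1 * tmp) < abs(tmp)) or ((5 - tmp) >= (a + b))) evaluates to true; next tmp becomes 3; next (((b - a) == (-5 * a)) or ((1 + -3) < (b * -5))) evaluates to true; next tmp becomes 5; next acc becomes 0; next at i=0:; next acc becomes 0; next res becomes 0; next final value 0; after runs tmp becomes -1; next (((-1 * tmp) < abs(tmp)) or ((5 - tmp) >= (a + b))) evaluates to true; next tmp becomes 3; next (((b - a) == (-5 * a)) or ((1 + -3) < (b * -5))) evaluates to true; next tmp becomes 5; next tot becomes -6; next acc becomes 0; next acc becomes 0; next cur becomes 0; next final value 0; both end at 0.
Every one of the 72 inputs gives matching results.
verdict: equivalent


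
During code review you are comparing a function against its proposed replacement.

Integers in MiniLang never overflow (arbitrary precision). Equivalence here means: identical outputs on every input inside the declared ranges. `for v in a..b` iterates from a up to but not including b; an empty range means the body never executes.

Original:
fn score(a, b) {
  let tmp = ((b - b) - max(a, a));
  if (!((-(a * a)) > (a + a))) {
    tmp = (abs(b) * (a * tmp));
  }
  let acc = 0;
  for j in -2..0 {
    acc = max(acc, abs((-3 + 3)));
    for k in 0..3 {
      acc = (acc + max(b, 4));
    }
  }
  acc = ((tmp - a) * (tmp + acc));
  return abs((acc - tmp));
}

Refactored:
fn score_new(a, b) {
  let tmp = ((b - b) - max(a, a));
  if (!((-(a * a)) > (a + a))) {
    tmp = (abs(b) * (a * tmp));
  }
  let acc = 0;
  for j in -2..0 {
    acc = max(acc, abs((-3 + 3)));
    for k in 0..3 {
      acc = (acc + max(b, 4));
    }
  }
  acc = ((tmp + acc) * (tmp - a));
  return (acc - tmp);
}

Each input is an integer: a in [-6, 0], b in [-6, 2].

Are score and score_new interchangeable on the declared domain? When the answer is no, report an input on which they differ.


The rewrite breaks on a=-4, b=-1, where the results are 80 and -80.
score: tmp := 4 | (!((-(a * a)) > (a + a))): true | tmp := -16 | acc := 0 | iter j=-2: | acc := 0 | iter k=0: | acc := 4 | iter k=1: | acc := 8 | iter k=2: | acc := 12 | iter j=-1: | acc := 12 | iter k=0: | acc := 16 | iter k=1: | acc := 20 | iter k=2: | acc := 24 | acc := -96 | result 80
score_new: tmp := 4 | (!((-(a * a)) > (a + a))): true | tmp := -16 | acc := 0 | iter j=-2: | acc := 0 | iter k=0: | acc := 4 | iter k=1: | acc := 8 | iter k=2: | acc := 12 | iter j=-1: | acc := 12 | iter k=0: | acc := 16 | iter k=1: | acc := 20 | iter k=2: | acc := 24 | acc := -96 | result -80
verdict: not equivalent; witness: a=-4, b=-1


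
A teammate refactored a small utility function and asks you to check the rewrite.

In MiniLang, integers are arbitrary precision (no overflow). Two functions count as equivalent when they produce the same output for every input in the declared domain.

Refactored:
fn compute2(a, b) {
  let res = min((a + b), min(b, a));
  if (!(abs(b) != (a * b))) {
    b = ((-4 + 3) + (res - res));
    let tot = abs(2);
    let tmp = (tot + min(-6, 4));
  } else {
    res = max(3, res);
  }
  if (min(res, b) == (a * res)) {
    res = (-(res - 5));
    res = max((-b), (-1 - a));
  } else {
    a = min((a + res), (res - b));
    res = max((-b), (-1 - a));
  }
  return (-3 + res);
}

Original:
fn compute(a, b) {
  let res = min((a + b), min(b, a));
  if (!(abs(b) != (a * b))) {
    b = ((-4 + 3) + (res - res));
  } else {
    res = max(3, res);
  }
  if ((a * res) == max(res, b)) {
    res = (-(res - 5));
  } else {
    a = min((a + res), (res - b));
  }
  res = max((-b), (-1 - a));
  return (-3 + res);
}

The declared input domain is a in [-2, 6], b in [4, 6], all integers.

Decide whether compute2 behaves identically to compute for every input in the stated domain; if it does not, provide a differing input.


The rewrite breaks on a=2, b=6, where the results are -6 and -1.
compute: res=2, then (!(abs(b) != (a * b))) is false, then res=3, then ((a * res) == max(res, b)) is true, then res=2, then res=-3, then returns -6
compute2: res=2, then (!(abs(b) != (a * b))) is false, then res=3, then (min(res, b) == (a * res)) is false, then a=-3, then res=2, then returns -1
verdict: not equivalent; witness: a=2, b=6


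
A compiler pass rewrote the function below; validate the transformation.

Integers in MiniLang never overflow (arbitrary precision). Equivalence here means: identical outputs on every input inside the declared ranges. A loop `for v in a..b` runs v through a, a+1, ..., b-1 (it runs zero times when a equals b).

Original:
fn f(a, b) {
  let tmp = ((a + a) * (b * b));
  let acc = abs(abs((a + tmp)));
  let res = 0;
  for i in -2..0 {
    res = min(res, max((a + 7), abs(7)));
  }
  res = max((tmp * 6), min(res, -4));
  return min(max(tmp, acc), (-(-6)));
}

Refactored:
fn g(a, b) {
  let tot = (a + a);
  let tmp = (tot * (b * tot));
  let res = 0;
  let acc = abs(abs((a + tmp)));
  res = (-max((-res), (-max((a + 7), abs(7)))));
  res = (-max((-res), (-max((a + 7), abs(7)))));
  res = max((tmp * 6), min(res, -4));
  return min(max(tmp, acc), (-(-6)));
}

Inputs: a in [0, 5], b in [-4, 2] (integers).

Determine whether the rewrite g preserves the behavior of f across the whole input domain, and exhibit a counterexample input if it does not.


Try a=1, b=1.
f: tmp=2, then acc=3, then res=0, then (i=-2), then res=0, then (i=-1), then res=0, then res=12, then returns 3
g: tot=2, then tmp=4, then res=0, then acc=5, then res=0, then res=0, then res=24, then returns 5
3 vs 5 — the two versions disagree here.
verdict: not equivalent; witness: a=1, b=1
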